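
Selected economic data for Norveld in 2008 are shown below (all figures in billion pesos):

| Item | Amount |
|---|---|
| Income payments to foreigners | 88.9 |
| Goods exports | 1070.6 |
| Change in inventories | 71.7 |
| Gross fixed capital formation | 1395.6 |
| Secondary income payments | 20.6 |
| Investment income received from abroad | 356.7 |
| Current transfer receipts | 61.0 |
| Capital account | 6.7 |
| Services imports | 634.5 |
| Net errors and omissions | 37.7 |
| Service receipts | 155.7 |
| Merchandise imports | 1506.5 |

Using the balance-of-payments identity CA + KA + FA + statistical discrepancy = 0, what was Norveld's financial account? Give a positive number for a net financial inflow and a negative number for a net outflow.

562.1

Goods balance = 1070.6 - 1506.5 = -435.9
Services balance = 155.7 - 634.5 = -478.8
Trade balance (goods + services) = -435.9 + (-478.8) = -914.7
Net primary income = 356.7 - 88.9 = 267.8
Net secondary income = 61.0 - 20.6 = 40.4
Current account = -914.7 + 267.8 + 40.4 = -606.5
Financial account = -(-606.5 + 6.7 + 37.7) = 562.1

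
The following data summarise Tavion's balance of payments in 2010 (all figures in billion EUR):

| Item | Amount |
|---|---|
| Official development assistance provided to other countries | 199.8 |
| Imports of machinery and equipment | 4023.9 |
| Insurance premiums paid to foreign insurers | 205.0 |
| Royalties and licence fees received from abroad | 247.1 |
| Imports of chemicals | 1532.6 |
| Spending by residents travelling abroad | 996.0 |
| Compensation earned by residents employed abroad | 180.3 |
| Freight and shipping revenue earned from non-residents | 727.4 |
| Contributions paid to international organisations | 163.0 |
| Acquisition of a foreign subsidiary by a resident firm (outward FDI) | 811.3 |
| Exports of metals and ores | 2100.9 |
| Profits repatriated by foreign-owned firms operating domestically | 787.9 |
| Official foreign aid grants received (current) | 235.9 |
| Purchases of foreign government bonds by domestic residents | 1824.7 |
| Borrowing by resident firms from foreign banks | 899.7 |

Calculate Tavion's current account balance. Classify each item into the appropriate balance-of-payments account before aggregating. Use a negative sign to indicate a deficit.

Goods: -4023.9 + 2100.9 - 1532.6 = -3455.6
Services: 727.4 - 205.0 + 247.1 - 996.0 = -226.5
Primary income: -787.9 + 180.3 = -607.6
Secondary income: 235.9 - 163.0 - 199.8 = -126.9
Current account = (-3455.6) + (-226.5) + (-607.6) + (-126.9) = -4416.6
(Excluded from the current account — financial account: acquisition of a foreign subsidiary by a resident firm (outward FDI) 811.3, purchases of foreign government bonds by domestic residents 1824.7, borrowing by resident firms from foreign banks 899.7.)

-4416.6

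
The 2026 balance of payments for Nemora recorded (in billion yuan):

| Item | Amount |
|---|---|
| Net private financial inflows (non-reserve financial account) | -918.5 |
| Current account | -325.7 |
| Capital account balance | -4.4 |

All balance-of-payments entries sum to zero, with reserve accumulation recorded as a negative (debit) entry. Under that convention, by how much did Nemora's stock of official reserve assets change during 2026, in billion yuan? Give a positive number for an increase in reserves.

Official reserve transactions balance = -((-325.7) + (-4.4) + (-918.5)) = 1248.6
An accumulation of reserves is recorded as a debit (negative entry), so the change in the stock of reserves is the negative of that balance.
Change in official reserves = -(1248.6) = -1248.6

-1248.6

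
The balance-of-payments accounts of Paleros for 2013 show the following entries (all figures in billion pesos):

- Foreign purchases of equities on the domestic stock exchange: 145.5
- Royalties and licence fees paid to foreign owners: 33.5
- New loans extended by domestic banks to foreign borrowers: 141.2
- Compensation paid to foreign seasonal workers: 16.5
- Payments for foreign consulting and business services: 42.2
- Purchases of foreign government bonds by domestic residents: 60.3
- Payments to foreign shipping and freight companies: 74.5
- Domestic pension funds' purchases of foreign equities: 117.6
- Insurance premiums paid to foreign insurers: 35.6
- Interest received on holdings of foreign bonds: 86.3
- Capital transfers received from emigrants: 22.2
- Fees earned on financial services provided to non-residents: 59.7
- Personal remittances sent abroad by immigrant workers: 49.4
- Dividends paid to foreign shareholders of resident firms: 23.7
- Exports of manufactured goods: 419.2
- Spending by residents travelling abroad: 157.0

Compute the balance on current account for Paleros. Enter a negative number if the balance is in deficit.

132.8

Goods: 419.2
Services: -74.5 - 35.6 - 42.2 + 59.7 - 33.5 - 157.0 = -283.1
Primary income: 86.3 - 16.5 - 23.7 = 46.1
Secondary income: -49.4
Current account = 419.2 + (-283.1) + 46.1 + (-49.4) = 132.8
(Excluded from the current account — financial account: foreign purchases of equities on the domestic stock exchange 145.5, new loans extended by domestic banks to foreign borrowers 141.2, purchases of foreign government bonds by domestic residents 60.3, domestic pension funds' purchases of foreign equities 117.6; capital account: capital transfers received from emigrants 22.2.)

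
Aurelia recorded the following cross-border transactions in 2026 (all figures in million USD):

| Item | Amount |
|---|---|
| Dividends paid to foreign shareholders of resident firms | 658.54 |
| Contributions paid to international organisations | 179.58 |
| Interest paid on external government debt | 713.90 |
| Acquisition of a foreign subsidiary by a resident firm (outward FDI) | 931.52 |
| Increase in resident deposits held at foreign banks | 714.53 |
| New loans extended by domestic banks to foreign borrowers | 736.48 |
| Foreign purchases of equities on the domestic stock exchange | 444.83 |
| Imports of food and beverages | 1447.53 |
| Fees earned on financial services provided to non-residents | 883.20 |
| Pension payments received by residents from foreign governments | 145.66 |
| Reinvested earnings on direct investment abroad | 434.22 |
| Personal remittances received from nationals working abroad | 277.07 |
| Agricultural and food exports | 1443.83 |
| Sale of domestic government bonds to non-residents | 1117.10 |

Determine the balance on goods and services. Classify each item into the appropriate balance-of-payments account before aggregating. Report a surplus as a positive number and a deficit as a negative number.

Goods: 1443.83 - 1447.53 = -3.70
Services: 883.20
Trade balance = -3.70 + 883.20 = 879.50
(Excluded from the trade balance — primary income: dividends paid to foreign shareholders of resident firms 658.54, interest paid on external government debt 713.90, reinvested earnings on direct investment abroad 434.22; secondary income: contributions paid to international organisations 179.58, pension payments received by residents from foreign governments 145.66, personal remittances received from nationals working abroad 277.07; financial account: acquisition of a foreign subsidiary by a resident firm (outward FDI) 931.52, increase in resident deposits held at foreign banks 714.53, new loans extended by domestic banks to foreign borrowers 736.48, foreign purchases of equities on the domestic stock exchange 444.83, sale of domestic government bonds to non-residents 1117.10.)

879.50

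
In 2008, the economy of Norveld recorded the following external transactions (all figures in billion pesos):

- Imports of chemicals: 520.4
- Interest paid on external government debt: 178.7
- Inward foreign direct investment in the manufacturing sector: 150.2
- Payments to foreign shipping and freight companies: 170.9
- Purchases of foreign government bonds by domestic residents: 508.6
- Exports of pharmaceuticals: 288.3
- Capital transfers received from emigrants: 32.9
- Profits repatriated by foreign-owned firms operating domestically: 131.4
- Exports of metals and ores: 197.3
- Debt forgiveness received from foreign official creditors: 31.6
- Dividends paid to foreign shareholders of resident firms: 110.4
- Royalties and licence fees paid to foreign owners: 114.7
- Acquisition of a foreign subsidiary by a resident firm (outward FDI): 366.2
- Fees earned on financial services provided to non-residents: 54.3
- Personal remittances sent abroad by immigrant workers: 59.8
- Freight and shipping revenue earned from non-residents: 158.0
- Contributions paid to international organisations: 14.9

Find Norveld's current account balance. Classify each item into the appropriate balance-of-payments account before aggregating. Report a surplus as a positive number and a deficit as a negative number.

Goods: -520.4 + 197.3 + 288.3 = -34.8
Services: 158.0 + 54.3 - 170.9 - 114.7 = -73.3
Primary income: -131.4 - 178.7 - 110.4 = -420.5
Secondary income: -59.8 - 14.9 = -74.7
Current account = (-34.8) + (-73.3) + (-420.5) + (-74.7) = -603.3
(Excluded from the current account — financial account: inward foreign direct investment in the manufacturing sector 150.2, purchases of foreign government bonds by domestic residents 508.6, acquisition of a foreign subsidiary by a resident firm (outward FDI) 366.2; capital account: capital transfers received from emigrants 32.9, debt forgiveness received from foreign official creditors 31.6.)

-603.3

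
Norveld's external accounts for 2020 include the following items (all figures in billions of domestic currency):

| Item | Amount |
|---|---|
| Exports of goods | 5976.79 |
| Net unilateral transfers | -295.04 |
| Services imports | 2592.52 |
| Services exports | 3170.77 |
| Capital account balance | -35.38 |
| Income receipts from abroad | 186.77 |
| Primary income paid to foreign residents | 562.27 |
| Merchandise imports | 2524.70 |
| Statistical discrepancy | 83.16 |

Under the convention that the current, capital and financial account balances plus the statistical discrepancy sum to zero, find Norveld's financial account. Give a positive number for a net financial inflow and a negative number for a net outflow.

-3407.58

Goods balance = 5976.79 - 2524.70 = 3452.09
Services balance = 3170.77 - 2592.52 = 578.25
Trade balance (goods + services) = 3452.09 + 578.25 = 4030.34
Net primary income = 186.77 - 562.27 = -375.50
Net secondary income = -295.04
Current account = 4030.34 + (-375.50) + (-295.04) = 3359.80
Financial account = -(3359.80 + (-35.38) + 83.16) = -3407.58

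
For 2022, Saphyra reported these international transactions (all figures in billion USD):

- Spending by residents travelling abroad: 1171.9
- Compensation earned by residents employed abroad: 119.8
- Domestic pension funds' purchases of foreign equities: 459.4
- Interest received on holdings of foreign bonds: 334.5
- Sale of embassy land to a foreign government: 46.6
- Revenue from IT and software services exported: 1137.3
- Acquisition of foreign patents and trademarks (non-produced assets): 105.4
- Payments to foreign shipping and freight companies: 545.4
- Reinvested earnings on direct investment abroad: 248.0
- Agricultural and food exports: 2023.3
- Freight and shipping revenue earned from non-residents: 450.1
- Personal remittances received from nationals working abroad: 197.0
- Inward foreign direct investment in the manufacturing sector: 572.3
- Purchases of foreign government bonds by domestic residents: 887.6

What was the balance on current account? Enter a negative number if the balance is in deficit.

2792.7

Goods: 2023.3
Services: 450.1 - 545.4 + 1137.3 - 1171.9 = -129.9
Primary income: 334.5 + 248.0 + 119.8 = 702.3
Secondary income: 197.0
Current account = 2023.3 + (-129.9) + 702.3 + 197.0 = 2792.7
(Excluded from the current account — financial account: domestic pension funds' purchases of foreign equities 459.4, inward foreign direct investment in the manufacturing sector 572.3, purchases of foreign government bonds by domestic residents 887.6; capital account: sale of embassy land to a foreign government 46.6, acquisition of foreign patents and trademarks (non-produced assets) 105.4.)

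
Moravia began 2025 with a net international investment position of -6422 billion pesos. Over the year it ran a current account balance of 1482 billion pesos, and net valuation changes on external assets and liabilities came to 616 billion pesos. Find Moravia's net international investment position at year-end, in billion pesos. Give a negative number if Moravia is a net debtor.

Change in NIIP = current account + net valuation change = 1482 + 616 = 2098
End-of-year NIIP = -6422 + 2098 = -4324

-4324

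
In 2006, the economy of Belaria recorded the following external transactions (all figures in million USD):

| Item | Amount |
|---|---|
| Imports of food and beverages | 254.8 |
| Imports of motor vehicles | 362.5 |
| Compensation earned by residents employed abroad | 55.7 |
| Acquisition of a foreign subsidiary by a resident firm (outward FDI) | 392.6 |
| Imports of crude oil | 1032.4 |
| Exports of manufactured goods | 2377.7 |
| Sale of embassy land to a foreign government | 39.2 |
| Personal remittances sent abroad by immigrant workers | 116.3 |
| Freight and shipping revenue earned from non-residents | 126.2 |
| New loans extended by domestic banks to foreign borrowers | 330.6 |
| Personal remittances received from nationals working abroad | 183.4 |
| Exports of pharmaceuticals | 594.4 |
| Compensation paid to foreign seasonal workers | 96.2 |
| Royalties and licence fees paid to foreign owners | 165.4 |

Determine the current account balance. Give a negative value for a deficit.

1309.8

Goods: 2377.7 - 1032.4 - 254.8 - 362.5 + 594.4 = 1322.4
Services: 126.2 - 165.4 = -39.2
Primary income: -96.2 + 55.7 = -40.5
Secondary income: -116.3 + 183.4 = 67.1
Current account = 1322.4 + (-39.2) + (-40.5) + 67.1 = 1309.8
(Excluded from the current account — financial account: acquisition of a foreign subsidiary by a resident firm (outward FDI) 392.6, new loans extended by domestic banks to foreign borrowers 330.6; capital account: sale of embassy land to a foreign government 39.2.)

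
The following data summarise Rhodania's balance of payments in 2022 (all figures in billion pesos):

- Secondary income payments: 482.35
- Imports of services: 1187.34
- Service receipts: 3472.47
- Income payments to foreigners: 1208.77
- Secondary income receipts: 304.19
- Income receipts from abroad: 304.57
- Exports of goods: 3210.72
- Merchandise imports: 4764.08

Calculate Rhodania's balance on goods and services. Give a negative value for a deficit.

731.77

Goods balance = 3210.72 - 4764.08 = -1553.36
Services balance = 3472.47 - 1187.34 = 2285.13
Trade balance (goods + services) = -1553.36 + 2285.13 = 731.77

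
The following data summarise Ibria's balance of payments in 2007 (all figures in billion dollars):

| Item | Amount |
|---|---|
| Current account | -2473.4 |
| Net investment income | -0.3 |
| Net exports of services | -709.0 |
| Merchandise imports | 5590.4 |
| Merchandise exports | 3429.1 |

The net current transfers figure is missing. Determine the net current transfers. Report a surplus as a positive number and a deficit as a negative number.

397.2

Current account = goods balance + services balance + net primary income + net secondary income
Sum of the known components = -2870.6
Net current transfers = CA - (known components) = -2473.4 - (-2870.6) = 397.2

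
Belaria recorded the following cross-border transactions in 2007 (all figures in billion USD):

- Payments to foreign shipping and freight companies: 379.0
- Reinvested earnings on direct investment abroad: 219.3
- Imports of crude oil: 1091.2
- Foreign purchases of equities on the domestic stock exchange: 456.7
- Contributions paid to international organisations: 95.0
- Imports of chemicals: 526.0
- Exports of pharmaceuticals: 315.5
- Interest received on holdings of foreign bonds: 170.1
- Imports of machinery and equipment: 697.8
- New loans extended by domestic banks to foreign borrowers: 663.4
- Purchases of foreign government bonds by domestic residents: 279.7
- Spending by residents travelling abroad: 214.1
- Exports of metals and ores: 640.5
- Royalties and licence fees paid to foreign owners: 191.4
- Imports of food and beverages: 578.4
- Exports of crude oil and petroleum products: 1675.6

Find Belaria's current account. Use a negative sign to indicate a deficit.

-751.9

Goods: -697.8 - 526.0 - 578.4 + 640.5 - 1091.2 + 1675.6 + 315.5 = -261.8
Services: -379.0 - 191.4 - 214.1 = -784.5
Primary income: 170.1 + 219.3 = 389.4
Secondary income: -95.0
Current account = (-261.8) + (-784.5) + 389.4 + (-95.0) = -751.9
(Excluded from the current account — financial account: foreign purchases of equities on the domestic stock exchange 456.7, new loans extended by domestic banks to foreign borrowers 663.4, purchases of foreign government bonds by domestic residents 279.7.)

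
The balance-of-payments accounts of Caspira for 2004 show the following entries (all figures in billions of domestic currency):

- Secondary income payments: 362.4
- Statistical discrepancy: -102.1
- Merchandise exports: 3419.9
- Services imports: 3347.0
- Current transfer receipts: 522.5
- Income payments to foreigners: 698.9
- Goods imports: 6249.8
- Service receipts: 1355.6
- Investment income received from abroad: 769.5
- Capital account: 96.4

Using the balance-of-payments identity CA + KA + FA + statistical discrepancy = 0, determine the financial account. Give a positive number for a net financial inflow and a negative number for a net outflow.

4596.3

Goods balance = 3419.9 - 6249.8 = -2829.9
Services balance = 1355.6 - 3347.0 = -1991.4
Trade balance (goods + services) = -2829.9 + (-1991.4) = -4821.3
Net primary income = 769.5 - 698.9 = 70.6
Net secondary income = 522.5 - 362.4 = 160.1
Current account = -4821.3 + 70.6 + 160.1 = -4590.6
Financial account = -(-4590.6 + 96.4 + (-102.1)) = 4596.3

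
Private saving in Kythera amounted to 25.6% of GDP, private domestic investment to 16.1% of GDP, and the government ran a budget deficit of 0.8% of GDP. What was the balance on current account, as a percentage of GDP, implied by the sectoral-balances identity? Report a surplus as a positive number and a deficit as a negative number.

By the sectoral-balances identity, CA = (S_private - I) + (T - G).
Private balance = 25.6 - 16.1 = 9.5
Government balance (T - G) = -0.8
CA = 9.5 + (-0.8) = 8.7

8.7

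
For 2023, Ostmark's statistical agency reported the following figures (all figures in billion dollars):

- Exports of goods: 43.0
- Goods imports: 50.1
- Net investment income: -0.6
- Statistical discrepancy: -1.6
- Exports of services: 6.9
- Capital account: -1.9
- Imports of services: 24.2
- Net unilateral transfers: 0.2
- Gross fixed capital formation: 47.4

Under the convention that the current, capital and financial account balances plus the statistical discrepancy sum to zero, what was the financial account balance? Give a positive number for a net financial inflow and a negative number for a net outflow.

Goods balance = 43.0 - 50.1 = -7.1
Services balance = 6.9 - 24.2 = -17.3
Trade balance (goods + services) = -7.1 + (-17.3) = -24.4
Net primary income = -0.6
Net secondary income = 0.2
Current account = -24.4 + (-0.6) + 0.2 = -24.8
Financial account = -(-24.8 + (-1.9) + (-1.6)) = 28.3

28.3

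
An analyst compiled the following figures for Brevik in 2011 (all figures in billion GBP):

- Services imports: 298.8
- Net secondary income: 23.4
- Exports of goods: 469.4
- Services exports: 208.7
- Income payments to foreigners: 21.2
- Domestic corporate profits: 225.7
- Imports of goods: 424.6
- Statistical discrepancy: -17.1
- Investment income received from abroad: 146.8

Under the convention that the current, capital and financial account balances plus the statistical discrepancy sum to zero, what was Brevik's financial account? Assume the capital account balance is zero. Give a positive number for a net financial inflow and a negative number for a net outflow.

-86.6

Goods balance = 469.4 - 424.6 = 44.8
Services balance = 208.7 - 298.8 = -90.1
Trade balance (goods + services) = 44.8 + (-90.1) = -45.3
Net primary income = 146.8 - 21.2 = 125.6
Net secondary income = 23.4
Current account = -45.3 + 125.6 + 23.4 = 103.7
Financial account = -(103.7 + (-17.1)) = -86.6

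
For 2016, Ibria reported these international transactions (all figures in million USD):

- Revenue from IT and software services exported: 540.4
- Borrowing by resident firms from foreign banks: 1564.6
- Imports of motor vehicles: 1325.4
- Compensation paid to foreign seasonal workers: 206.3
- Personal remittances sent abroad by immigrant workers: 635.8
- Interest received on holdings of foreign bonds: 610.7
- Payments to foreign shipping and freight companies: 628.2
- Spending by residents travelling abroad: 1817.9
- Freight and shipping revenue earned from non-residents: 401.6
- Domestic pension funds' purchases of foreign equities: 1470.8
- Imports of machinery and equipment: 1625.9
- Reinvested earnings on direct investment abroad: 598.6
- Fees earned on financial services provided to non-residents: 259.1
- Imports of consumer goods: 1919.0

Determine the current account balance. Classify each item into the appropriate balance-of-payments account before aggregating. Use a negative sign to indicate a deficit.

Goods: -1919.0 - 1625.9 - 1325.4 = -4870.3
Services: -1817.9 + 401.6 - 628.2 + 259.1 + 540.4 = -1245.0
Primary income: -206.3 + 610.7 + 598.6 = 1003.0
Secondary income: -635.8
Current account = (-4870.3) + (-1245.0) + 1003.0 + (-635.8) = -5748.1
(Excluded from the current account — financial account: borrowing by resident firms from foreign banks 1564.6, domestic pension funds' purchases of foreign equities 1470.8.)

-5748.1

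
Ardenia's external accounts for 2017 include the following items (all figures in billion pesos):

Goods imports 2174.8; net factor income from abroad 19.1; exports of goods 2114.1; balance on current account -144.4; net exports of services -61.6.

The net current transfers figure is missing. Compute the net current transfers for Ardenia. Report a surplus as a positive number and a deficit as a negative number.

Current account = goods balance + services balance + net primary income + net secondary income
Sum of the known components = -103.2
Net current transfers = CA - (known components) = -144.4 - (-103.2) = -41.2

-41.2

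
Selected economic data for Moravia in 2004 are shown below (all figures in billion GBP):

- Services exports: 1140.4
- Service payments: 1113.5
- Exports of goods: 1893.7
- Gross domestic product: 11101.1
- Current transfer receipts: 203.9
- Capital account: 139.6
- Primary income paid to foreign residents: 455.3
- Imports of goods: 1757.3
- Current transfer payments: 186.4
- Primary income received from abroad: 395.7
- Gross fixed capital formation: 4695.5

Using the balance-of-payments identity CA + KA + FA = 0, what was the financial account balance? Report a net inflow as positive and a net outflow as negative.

-260.8

Goods balance = 1893.7 - 1757.3 = 136.4
Services balance = 1140.4 - 1113.5 = 26.9
Trade balance (goods + services) = 136.4 + 26.9 = 163.3
Net primary income = 395.7 - 455.3 = -59.6
Net secondary income = 203.9 - 186.4 = 17.5
Current account = 163.3 + (-59.6) + 17.5 = 121.2
Financial account = -(121.2 + 139.6) = -260.8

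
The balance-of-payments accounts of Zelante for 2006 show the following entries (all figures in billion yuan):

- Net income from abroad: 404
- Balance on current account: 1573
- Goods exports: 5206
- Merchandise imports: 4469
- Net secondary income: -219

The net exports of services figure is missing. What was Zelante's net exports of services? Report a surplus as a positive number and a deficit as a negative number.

651

Current account = goods balance + services balance + net primary income + net secondary income
Sum of the known components = 922
Net exports of services = CA - (known components) = 1573 - 922 = 651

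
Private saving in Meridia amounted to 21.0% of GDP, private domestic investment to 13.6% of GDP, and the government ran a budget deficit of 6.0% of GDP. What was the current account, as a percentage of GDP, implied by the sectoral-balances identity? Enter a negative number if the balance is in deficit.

1.4

By the sectoral-balances identity, CA = (S_private - I) + (T - G).
Private balance = 21.0 - 13.6 = 7.4
Government balance (T - G) = -6.0
CA = 7.4 + (-6.0) = 1.4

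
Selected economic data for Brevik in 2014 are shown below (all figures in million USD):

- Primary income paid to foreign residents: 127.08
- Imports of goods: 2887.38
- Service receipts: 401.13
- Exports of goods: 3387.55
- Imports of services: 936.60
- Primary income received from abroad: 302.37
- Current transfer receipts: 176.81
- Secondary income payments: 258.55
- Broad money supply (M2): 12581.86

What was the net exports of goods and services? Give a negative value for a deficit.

Goods balance = 3387.55 - 2887.38 = 500.17
Services balance = 401.13 - 936.60 = -535.47
Trade balance (goods + services) = 500.17 + (-535.47) = -35.30

-35.30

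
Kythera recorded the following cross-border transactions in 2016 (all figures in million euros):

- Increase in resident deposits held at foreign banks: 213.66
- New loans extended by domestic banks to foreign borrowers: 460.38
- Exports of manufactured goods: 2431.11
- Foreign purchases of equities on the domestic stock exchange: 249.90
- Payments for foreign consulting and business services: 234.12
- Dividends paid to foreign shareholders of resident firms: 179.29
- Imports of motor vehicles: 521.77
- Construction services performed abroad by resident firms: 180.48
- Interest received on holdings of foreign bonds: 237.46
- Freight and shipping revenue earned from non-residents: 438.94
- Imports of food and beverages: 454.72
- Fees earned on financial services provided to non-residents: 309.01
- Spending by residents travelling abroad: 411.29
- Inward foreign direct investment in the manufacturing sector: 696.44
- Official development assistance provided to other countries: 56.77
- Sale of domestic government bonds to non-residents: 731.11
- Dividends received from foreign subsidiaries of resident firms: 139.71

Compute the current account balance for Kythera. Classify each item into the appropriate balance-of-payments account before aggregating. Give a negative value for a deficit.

1878.75

Goods: -521.77 - 454.72 + 2431.11 = 1454.62
Services: 438.94 + 309.01 + 180.48 - 411.29 - 234.12 = 283.02
Primary income: 139.71 - 179.29 + 237.46 = 197.88
Secondary income: -56.77
Current account = 1454.62 + 283.02 + 197.88 + (-56.77) = 1878.75
(Excluded from the current account — financial account: increase in resident deposits held at foreign banks 213.66, new loans extended by domestic banks to foreign borrowers 460.38, foreign purchases of equities on the domestic stock exchange 249.90, inward foreign direct investment in the manufacturing sector 696.44, sale of domestic government bonds to non-residents 731.11.)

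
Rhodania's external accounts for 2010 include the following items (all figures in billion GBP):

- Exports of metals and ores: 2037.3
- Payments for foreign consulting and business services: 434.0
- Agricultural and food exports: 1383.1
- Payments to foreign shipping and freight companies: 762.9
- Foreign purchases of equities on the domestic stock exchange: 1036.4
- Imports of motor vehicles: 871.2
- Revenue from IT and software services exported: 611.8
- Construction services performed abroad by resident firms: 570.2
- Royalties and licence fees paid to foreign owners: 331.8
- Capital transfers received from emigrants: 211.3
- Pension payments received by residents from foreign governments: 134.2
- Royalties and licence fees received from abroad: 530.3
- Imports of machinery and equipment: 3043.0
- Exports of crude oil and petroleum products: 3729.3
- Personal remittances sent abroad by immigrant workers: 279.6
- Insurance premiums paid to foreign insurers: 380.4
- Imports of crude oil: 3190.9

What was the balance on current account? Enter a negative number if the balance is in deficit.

Goods: -3043.0 + 1383.1 + 2037.3 - 871.2 - 3190.9 + 3729.3 = 44.6
Services: -331.8 + 530.3 - 762.9 - 434.0 + 611.8 + 570.2 - 380.4 = -196.8
Secondary income: -279.6 + 134.2 = -145.4
Current account = 44.6 + (-196.8) + (-145.4) = -297.6
(Excluded from the current account — financial account: foreign purchases of equities on the domestic stock exchange 1036.4; capital account: capital transfers received from emigrants 211.3.)

-297.6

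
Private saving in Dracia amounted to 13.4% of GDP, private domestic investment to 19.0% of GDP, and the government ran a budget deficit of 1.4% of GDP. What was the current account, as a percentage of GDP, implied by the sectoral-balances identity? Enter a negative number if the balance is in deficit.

-7.0

By the sectoral-balances identity, CA = (S_private - I) + (T - G).
Private balance = 13.4 - 19.0 = -5.6
Government balance (T - G) = -1.4
CA = -5.6 + (-1.4) = -7.0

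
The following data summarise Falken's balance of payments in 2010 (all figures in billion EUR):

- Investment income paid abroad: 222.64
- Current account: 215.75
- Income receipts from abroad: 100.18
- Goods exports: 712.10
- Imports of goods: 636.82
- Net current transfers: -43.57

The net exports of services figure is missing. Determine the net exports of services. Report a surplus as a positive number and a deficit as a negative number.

Current account = goods balance + services balance + net primary income + net secondary income
Sum of the known components = -90.75
Net exports of services = CA - (known components) = 215.75 - (-90.75) = 306.50

306.50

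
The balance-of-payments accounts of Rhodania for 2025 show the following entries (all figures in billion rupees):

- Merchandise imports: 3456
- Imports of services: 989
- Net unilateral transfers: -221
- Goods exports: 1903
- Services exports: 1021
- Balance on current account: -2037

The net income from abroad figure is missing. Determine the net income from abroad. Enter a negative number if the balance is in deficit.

Current account = goods balance + services balance + net primary income + net secondary income
Sum of the known components = -1742
Net income from abroad = CA - (known components) = -2037 - (-1742) = -295

-295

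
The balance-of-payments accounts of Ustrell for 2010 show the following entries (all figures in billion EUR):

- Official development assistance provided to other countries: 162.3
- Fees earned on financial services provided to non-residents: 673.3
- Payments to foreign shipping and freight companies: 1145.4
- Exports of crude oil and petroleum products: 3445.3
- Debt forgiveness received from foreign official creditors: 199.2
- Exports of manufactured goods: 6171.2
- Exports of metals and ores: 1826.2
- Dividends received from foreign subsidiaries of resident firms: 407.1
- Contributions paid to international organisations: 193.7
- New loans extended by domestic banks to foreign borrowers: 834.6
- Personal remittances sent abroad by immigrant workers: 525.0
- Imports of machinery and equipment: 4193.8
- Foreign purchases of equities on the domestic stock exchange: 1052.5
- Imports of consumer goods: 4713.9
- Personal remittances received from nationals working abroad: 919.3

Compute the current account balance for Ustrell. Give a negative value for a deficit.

Goods: -4713.9 + 6171.2 + 1826.2 + 3445.3 - 4193.8 = 2535.0
Services: 673.3 - 1145.4 = -472.1
Primary income: 407.1
Secondary income: 919.3 - 525.0 - 162.3 - 193.7 = 38.3
Current account = 2535.0 + (-472.1) + 407.1 + 38.3 = 2508.3
(Excluded from the current account — capital account: debt forgiveness received from foreign official creditors 199.2; financial account: new loans extended by domestic banks to foreign borrowers 834.6, foreign purchases of equities on the domestic stock exchange 1052.5.)

2508.3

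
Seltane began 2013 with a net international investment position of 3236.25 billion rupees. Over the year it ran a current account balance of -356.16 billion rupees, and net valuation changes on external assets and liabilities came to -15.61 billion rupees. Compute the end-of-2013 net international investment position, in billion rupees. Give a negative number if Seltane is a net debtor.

Change in NIIP = current account + net valuation change = -356.16 + (-15.61) = -371.77
End-of-year NIIP = 3236.25 + (-371.77) = 2864.48

2864.48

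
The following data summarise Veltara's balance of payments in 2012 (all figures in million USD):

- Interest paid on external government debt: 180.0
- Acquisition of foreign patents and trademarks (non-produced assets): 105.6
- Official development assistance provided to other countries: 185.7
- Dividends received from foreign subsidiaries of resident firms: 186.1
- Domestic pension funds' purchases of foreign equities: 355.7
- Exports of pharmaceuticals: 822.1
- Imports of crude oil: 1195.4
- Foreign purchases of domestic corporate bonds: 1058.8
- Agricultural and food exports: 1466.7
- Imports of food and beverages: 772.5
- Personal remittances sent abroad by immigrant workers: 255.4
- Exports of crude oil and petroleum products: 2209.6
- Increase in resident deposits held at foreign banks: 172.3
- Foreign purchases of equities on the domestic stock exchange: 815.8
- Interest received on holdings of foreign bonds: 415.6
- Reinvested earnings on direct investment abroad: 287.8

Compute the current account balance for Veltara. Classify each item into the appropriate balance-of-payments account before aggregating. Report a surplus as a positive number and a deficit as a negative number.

2798.9

Goods: 1466.7 - 772.5 - 1195.4 + 822.1 + 2209.6 = 2530.5
Primary income: -180.0 + 186.1 + 415.6 + 287.8 = 709.5
Secondary income: -255.4 - 185.7 = -441.1
Current account = 2530.5 + 709.5 + (-441.1) = 2798.9
(Excluded from the current account — capital account: acquisition of foreign patents and trademarks (non-produced assets) 105.6; financial account: domestic pension funds' purchases of foreign equities 355.7, foreign purchases of domestic corporate bonds 1058.8, increase in resident deposits held at foreign banks 172.3, foreign purchases of equities on the domestic stock exchange 815.8.)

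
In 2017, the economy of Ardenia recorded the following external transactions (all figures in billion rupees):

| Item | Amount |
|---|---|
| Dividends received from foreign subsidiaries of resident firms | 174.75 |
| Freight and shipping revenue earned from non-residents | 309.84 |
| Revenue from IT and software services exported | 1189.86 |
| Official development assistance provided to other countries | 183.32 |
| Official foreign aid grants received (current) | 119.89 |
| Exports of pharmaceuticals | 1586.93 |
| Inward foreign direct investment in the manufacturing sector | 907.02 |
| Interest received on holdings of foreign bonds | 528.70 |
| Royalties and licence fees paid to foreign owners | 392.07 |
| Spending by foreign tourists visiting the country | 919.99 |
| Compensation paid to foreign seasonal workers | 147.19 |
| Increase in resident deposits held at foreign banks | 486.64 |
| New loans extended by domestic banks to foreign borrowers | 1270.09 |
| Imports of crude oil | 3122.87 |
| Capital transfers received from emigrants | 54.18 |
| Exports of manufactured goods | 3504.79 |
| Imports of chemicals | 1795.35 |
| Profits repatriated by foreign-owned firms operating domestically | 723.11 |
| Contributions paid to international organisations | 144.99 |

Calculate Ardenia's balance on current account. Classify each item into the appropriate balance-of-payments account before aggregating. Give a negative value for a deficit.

Goods: 1586.93 - 1795.35 + 3504.79 - 3122.87 = 173.50
Services: 919.99 + 1189.86 + 309.84 - 392.07 = 2027.62
Primary income: 174.75 + 528.70 - 147.19 - 723.11 = -166.85
Secondary income: -144.99 + 119.89 - 183.32 = -208.42
Current account = 173.50 + 2027.62 + (-166.85) + (-208.42) = 1825.85
(Excluded from the current account — financial account: inward foreign direct investment in the manufacturing sector 907.02, increase in resident deposits held at foreign banks 486.64, new loans extended by domestic banks to foreign borrowers 1270.09; capital account: capital transfers received from emigrants 54.18.)

1825.85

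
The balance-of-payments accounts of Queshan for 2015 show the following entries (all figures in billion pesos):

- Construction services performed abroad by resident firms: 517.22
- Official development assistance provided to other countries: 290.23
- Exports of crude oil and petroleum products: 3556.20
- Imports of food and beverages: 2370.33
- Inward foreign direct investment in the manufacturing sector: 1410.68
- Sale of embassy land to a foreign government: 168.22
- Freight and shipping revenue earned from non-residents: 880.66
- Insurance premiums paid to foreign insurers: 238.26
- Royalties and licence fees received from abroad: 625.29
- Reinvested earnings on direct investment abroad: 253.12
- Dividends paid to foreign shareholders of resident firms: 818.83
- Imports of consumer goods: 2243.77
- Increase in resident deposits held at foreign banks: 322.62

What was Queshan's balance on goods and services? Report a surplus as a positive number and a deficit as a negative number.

Goods: -2370.33 - 2243.77 + 3556.20 = -1057.90
Services: 625.29 - 238.26 + 880.66 + 517.22 = 1784.91
Trade balance = -1057.90 + 1784.91 = 727.01
(Excluded from the trade balance — secondary income: official development assistance provided to other countries 290.23; financial account: inward foreign direct investment in the manufacturing sector 1410.68, increase in resident deposits held at foreign banks 322.62; capital account: sale of embassy land to a foreign government 168.22; primary income: reinvested earnings on direct investment abroad 253.12, dividends paid to foreign shareholders of resident firms 818.83.)

727.01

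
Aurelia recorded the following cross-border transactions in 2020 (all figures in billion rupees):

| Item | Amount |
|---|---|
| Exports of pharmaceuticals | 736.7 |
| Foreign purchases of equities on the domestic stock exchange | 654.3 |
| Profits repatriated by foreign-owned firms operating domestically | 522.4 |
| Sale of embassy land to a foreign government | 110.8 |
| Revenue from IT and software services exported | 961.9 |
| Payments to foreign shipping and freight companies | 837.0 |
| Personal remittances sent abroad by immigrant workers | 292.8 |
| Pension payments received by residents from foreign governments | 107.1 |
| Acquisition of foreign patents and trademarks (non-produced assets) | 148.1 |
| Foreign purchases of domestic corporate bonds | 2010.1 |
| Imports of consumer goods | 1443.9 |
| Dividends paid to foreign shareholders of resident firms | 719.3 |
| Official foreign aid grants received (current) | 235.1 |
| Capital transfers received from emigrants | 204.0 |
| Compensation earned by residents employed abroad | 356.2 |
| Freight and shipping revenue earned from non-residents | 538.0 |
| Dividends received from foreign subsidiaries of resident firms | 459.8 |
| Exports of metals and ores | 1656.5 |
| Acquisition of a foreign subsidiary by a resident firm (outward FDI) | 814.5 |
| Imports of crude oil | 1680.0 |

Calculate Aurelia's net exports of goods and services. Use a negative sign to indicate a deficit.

Goods: 736.7 + 1656.5 - 1680.0 - 1443.9 = -730.7
Services: 961.9 + 538.0 - 837.0 = 662.9
Trade balance = -730.7 + 662.9 = -67.8
(Excluded from the trade balance — financial account: foreign purchases of equities on the domestic stock exchange 654.3, foreign purchases of domestic corporate bonds 2010.1, acquisition of a foreign subsidiary by a resident firm (outward FDI) 814.5; primary income: profits repatriated by foreign-owned firms operating domestically 522.4, dividends paid to foreign shareholders of resident firms 719.3, compensation earned by residents employed abroad 356.2, dividends received from foreign subsidiaries of resident firms 459.8; capital account: sale of embassy land to a foreign government 110.8, acquisition of foreign patents and trademarks (non-produced assets) 148.1, capital transfers received from emigrants 204.0; secondary income: personal remittances sent abroad by immigrant workers 292.8, pension payments received by residents from foreign governments 107.1, official foreign aid grants received (current) 235.1.)

-67.8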